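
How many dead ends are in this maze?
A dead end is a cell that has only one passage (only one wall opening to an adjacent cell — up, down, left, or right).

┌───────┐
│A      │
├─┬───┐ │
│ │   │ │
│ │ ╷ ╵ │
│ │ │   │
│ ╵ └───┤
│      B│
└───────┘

Checking each cell for number of passages:

Dead ends found at positions:
  (0, 0)
  (1, 0)
  (3, 3)
Total dead ends: 3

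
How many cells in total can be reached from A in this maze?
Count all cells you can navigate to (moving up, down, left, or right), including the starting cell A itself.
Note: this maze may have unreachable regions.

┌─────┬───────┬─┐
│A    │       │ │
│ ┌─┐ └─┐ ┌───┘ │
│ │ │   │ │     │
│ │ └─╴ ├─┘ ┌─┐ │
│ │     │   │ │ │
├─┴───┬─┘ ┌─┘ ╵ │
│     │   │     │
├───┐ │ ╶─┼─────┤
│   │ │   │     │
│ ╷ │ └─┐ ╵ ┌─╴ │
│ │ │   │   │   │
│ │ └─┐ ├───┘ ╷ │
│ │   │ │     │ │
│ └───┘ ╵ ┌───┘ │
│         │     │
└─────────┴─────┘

Using BFS/flood-fill to find all reachable cells from A:
Maze size: 8 × 8 = 64 total cells
53 cell(s) are walled off and cannot be reached from A.
Reachable cells: 11

Reachable region (· marks reachable cells):

┌─────┬───────┬─┐
│A · ·│       │ │
│ ┌─┐ └─┐ ┌───┘ │
│·│·│· ·│ │     │
│ │ └─╴ ├─┘ ┌─┐ │
│·│· · ·│   │ │ │
├─┴───┬─┘ ┌─┘ ╵ │
│     │   │     │
├───┐ │ ╶─┼─────┤
│   │ │   │     │
│ ╷ │ └─┐ ╵ ┌─╴ │
│ │ │   │   │   │
│ │ └─┐ ├───┘ ╷ │
│ │   │ │     │ │
│ └───┘ ╵ ┌───┘ │
│         │     │
└─────────┴─────┘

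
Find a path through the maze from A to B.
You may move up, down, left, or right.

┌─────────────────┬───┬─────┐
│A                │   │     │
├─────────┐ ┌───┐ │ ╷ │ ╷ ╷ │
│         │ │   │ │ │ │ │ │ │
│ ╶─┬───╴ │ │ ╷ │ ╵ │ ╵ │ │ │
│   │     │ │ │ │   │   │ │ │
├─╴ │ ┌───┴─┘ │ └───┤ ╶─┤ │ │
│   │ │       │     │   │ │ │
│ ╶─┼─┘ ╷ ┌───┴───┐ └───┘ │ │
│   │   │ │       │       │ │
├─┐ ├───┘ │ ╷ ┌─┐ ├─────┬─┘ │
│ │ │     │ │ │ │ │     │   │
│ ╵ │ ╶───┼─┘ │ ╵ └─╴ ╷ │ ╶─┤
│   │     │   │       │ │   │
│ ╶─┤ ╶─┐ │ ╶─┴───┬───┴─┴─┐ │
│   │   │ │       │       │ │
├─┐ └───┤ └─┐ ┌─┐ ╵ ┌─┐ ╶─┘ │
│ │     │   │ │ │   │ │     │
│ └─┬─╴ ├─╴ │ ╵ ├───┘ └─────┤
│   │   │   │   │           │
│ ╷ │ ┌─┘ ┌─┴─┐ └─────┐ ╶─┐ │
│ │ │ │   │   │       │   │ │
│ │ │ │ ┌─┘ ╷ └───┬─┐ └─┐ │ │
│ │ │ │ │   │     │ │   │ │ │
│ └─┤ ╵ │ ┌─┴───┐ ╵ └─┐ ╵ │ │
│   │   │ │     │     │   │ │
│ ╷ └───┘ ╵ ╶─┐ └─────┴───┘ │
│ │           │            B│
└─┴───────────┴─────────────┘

Finding the shortest path through the maze:
Path length: 62 steps
Directions: right → right → right → right → right → right → right → right → down → down → right → up → up → right → down → down → right → up → up → right → right → down → down → down → down → down → left → down → right → down → down → left → left → up → left → left → down → left → up → left → left → down → down → right → down → right → right → right → down → right → down → right → up → up → left → up → right → right → down → down → down → down

Solution:

┌─────────────────┬───┬─────┐
│A → → → → → → → ↓│↱ ↓│↱ → ↓│
├─────────┐ ┌───┐ │ ╷ │ ╷ ╷ │
│         │ │   │↓│↑│↓│↑│ │↓│
│ ╶─┬───╴ │ │ ╷ │ ╵ │ ╵ │ │ │
│   │     │ │ │ │↳ ↑│↳ ↑│ │↓│
├─╴ │ ┌───┴─┘ │ └───┤ ╶─┤ │ │
│   │ │       │     │   │ │↓│
│ ╶─┼─┘ ╷ ┌───┴───┐ └───┘ │ │
│   │   │ │       │       │↓│
├─┐ ├───┘ │ ╷ ┌─┐ ├─────┬─┘ │
│ │ │     │ │ │ │ │     │↓ ↲│
│ ╵ │ ╶───┼─┘ │ ╵ └─╴ ╷ │ ╶─┤
│   │     │   │       │ │↳ ↓│
│ ╶─┤ ╶─┐ │ ╶─┴───┬───┴─┴─┐ │
│   │   │ │  ↓ ← ↰│↓ ← ↰  │↓│
├─┐ └───┤ └─┐ ┌─┐ ╵ ┌─┐ ╶─┘ │
│ │     │   │↓│ │↑ ↲│ │↑ ← ↲│
│ └─┬─╴ ├─╴ │ ╵ ├───┘ └─────┤
│   │   │   │↳ ↓│      ↱ → ↓│
│ ╷ │ ┌─┘ ┌─┴─┐ └─────┐ ╶─┐ │
│ │ │ │   │   │↳ → → ↓│↑ ↰│↓│
│ │ │ │ ┌─┘ ╷ └───┬─┐ └─┐ │ │
│ │ │ │ │   │     │ │↳ ↓│↑│↓│
│ └─┤ ╵ │ ┌─┴───┐ ╵ └─┐ ╵ │ │
│   │   │ │     │     │↳ ↑│↓│
│ ╷ └───┘ ╵ ╶─┐ └─────┴───┘ │
│ │           │            B│
└─┴───────────┴─────────────┘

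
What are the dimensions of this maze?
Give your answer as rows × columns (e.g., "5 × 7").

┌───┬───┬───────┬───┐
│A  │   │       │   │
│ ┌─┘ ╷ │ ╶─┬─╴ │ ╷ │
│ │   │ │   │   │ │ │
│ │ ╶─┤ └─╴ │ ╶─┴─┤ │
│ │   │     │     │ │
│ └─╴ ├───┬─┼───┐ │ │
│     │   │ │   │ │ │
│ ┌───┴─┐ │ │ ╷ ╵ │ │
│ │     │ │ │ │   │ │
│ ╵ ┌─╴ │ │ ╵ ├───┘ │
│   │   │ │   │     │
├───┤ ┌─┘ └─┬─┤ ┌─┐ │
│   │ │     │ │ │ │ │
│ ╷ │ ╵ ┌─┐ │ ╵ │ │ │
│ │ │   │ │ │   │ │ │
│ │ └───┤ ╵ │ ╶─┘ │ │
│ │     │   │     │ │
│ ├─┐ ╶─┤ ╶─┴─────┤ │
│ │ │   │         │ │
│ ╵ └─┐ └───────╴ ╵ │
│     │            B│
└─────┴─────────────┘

Counting the maze dimensions:
Rows (vertical): 11
Columns (horizontal): 10
Dimensions: 11 × 10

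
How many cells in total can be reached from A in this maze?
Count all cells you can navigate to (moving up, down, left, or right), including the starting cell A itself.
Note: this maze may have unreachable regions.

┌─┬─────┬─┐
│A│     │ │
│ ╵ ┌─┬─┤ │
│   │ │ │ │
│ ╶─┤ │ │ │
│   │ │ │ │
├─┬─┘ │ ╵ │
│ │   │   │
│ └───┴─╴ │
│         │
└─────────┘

Using BFS/flood-fill to find all reachable cells from A:
Maze size: 5 × 5 = 25 total cells
17 cell(s) are walled off and cannot be reached from A.
Reachable cells: 8

Reachable region (· marks reachable cells):

┌─┬─────┬─┐
│A│· · ·│ │
│ ╵ ┌─┬─┤ │
│· ·│ │ │ │
│ ╶─┤ │ │ │
│· ·│ │ │ │
├─┬─┘ │ ╵ │
│ │   │   │
│ └───┴─╴ │
│         │
└─────────┘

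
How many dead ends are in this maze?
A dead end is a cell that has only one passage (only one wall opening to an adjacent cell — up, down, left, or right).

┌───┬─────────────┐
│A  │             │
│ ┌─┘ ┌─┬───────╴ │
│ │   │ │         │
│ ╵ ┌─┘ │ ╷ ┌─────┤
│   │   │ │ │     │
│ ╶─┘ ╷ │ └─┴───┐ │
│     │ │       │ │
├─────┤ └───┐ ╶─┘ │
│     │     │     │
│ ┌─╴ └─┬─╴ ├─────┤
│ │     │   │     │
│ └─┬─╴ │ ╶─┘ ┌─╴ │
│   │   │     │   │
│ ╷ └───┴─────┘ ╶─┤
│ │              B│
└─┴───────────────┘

Checking each cell for number of passages:

Dead ends found at positions:
  (0, 1)
  (1, 3)
  (2, 5)
  (2, 6)
  (3, 7)
  (5, 1)
  (6, 2)
  (7, 0)
  (7, 8)
Total dead ends: 9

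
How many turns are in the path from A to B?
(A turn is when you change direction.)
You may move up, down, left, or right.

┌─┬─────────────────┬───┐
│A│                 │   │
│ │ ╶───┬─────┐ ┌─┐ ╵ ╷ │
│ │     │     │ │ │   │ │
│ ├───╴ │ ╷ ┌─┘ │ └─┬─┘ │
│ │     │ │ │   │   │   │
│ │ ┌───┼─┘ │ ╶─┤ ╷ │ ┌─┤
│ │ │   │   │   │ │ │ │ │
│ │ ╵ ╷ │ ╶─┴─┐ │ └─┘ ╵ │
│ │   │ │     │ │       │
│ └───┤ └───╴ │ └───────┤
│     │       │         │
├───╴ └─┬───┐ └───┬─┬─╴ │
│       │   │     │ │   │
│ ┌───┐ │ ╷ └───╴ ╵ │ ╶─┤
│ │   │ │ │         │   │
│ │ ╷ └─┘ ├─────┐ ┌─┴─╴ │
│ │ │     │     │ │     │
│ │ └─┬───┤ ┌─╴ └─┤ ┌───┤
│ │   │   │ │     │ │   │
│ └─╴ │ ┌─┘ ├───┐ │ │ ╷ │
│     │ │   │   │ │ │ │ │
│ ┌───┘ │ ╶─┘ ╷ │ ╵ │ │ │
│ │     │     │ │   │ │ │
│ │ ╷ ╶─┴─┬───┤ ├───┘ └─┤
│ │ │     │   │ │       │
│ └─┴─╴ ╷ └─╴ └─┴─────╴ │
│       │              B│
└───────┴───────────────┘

Directions: down, down, down, down, down, right, right, down, left, left, down, down, down, down, down, down, down, right, right, right, up, right, down, right, right, right, right, right, right, right
Number of turns: 9

Solution:

┌─┬─────────────────┬───┐
│A│                 │   │
│ │ ╶───┬─────┐ ┌─┐ ╵ ╷ │
│↓│     │     │ │ │   │ │
│ ├───╴ │ ╷ ┌─┘ │ └─┬─┘ │
│↓│     │ │ │   │   │   │
│ │ ┌───┼─┘ │ ╶─┤ ╷ │ ┌─┤
│↓│ │   │   │   │ │ │ │ │
│ │ ╵ ╷ │ ╶─┴─┐ │ └─┘ ╵ │
│↓│   │ │     │ │       │
│ └───┤ └───╴ │ └───────┤
│↳ → ↓│       │         │
├───╴ └─┬───┐ └───┬─┬─╴ │
│↓ ← ↲  │   │     │ │   │
│ ┌───┐ │ ╷ └───╴ ╵ │ ╶─┤
│↓│   │ │ │         │   │
│ │ ╷ └─┘ ├─────┐ ┌─┴─╴ │
│↓│ │     │     │ │     │
│ │ └─┬───┤ ┌─╴ └─┤ ┌───┤
│↓│   │   │ │     │ │   │
│ └─╴ │ ┌─┘ ├───┐ │ │ ╷ │
│↓    │ │   │   │ │ │ │ │
│ ┌───┘ │ ╶─┘ ╷ │ ╵ │ │ │
│↓│     │     │ │   │ │ │
│ │ ╷ ╶─┴─┬───┤ ├───┘ └─┤
│↓│ │  ↱ ↓│   │ │       │
│ └─┴─╴ ╷ └─╴ └─┴─────╴ │
│↳ → → ↑│↳ → → → → → → B│
└───────┴───────────────┘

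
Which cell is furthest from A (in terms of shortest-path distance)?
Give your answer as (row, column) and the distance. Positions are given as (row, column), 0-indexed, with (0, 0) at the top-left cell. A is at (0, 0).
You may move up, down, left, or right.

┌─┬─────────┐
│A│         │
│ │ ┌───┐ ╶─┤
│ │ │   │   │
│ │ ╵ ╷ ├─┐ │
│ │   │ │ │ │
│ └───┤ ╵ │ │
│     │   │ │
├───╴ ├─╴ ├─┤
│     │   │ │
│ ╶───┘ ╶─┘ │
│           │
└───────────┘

Computing BFS distances from A to all cells:
Furthest cell: (3, 5)
Distance: 30 steps

Path from A to the furthest cell:

┌─┬─────────┐
│A│↱ → → ↓  │
│ │ ┌───┐ ╶─┤
│↓│↑│↓ ↰│↳ ↓│
│ │ ╵ ╷ ├─┐ │
│↓│↑ ↲│↑│ │↓│
│ └───┤ ╵ │ │
│↳ → ↓│↑ ↰│B│
├───╴ ├─╴ ├─┤
│↓ ← ↲│↱ ↑│ │
│ ╶───┘ ╶─┘ │
│↳ → → ↑    │
└───────────┘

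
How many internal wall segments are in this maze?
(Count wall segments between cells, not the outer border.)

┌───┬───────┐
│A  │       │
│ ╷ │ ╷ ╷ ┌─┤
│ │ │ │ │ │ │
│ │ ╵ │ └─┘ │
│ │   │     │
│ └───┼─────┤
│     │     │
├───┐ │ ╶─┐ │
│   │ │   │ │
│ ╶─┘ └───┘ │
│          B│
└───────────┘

Counting internal wall segments:
Total internal walls: 25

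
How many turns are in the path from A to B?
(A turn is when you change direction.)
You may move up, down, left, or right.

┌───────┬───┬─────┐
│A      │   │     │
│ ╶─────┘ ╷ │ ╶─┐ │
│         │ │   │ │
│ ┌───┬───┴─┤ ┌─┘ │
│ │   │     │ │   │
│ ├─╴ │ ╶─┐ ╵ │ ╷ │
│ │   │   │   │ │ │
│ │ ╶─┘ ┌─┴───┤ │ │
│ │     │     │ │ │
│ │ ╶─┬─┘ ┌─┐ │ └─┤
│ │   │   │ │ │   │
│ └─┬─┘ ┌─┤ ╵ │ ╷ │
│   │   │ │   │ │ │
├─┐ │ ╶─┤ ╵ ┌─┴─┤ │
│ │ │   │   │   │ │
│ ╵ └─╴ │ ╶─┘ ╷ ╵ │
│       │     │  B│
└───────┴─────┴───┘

Directions: down, down, down, down, down, down, right, down, down, right, right, up, left, up, right, up, right, up, right, right, down, down, left, down, left, down, right, right, up, right, down, right
Number of turns: 21

Solution:

┌───────┬───┬─────┐
│A      │   │     │
│ ╶─────┘ ╷ │ ╶─┐ │
│↓        │ │   │ │
│ ┌───┬───┴─┤ ┌─┘ │
│↓│   │     │ │   │
│ ├─╴ │ ╶─┐ ╵ │ ╷ │
│↓│   │   │   │ │ │
│ │ ╶─┘ ┌─┴───┤ │ │
│↓│     │↱ → ↓│ │ │
│ │ ╶─┬─┘ ┌─┐ │ └─┤
│↓│   │↱ ↑│ │↓│   │
│ └─┬─┘ ┌─┤ ╵ │ ╷ │
│↳ ↓│↱ ↑│ │↓ ↲│ │ │
├─┐ │ ╶─┤ ╵ ┌─┴─┤ │
│ │↓│↑ ↰│↓ ↲│↱ ↓│ │
│ ╵ └─╴ │ ╶─┘ ╷ ╵ │
│  ↳ → ↑│↳ → ↑│↳ B│
└───────┴─────┴───┘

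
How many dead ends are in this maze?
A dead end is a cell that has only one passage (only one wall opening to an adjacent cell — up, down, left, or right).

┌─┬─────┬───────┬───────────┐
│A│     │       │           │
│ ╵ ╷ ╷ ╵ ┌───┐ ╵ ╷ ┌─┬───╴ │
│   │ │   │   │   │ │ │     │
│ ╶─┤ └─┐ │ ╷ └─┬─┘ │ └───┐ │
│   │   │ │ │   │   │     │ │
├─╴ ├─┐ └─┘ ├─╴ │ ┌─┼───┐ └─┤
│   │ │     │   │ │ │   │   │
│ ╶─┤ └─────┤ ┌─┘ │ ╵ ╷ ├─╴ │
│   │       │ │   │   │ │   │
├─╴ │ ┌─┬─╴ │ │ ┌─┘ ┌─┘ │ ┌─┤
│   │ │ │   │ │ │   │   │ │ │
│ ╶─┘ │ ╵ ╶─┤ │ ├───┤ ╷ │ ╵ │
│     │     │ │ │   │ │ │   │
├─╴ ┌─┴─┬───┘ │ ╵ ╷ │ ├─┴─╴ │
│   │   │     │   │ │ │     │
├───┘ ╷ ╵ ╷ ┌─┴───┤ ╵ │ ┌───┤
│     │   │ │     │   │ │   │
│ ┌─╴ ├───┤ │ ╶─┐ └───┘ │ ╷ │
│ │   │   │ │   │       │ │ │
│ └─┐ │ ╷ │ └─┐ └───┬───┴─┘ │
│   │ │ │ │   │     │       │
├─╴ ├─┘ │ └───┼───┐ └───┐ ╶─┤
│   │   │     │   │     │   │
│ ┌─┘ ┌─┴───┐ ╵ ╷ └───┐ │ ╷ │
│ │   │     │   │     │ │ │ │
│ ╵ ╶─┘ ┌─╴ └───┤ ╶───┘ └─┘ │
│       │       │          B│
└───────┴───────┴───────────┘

Checking each cell for number of passages:

Dead ends found at positions:
  (0, 0)
  (1, 10)
  (1, 11)
  (2, 4)
  (2, 13)
  (3, 2)
  (3, 9)
  (5, 3)
  (5, 8)
  (5, 13)
  (6, 5)
  (6, 11)
  (7, 0)
  (9, 1)
  (9, 12)
  (10, 2)
  (10, 6)
  (10, 10)
  (12, 10)
  (12, 12)
  (13, 4)
  (13, 7)
Total dead ends: 22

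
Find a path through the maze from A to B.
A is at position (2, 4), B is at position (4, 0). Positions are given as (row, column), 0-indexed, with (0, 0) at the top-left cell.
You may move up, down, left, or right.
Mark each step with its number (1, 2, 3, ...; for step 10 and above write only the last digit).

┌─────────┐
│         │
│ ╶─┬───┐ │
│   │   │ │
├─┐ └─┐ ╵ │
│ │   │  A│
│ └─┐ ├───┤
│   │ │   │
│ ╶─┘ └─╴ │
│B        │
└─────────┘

Finding the shortest path from (2, 4) to (4, 0):
Path length: 14 steps
Directions: up → up → left → left → left → left → down → right → down → right → down → down → left → left

Solution:

┌─────────┐
│6 5 4 3 2│
│ ╶─┬───┐ │
│7 8│   │1│
├─┐ └─┐ ╵ │
│ │9 0│  A│
│ └─┐ ├───┤
│   │1│   │
│ ╶─┘ └─╴ │
│B 3 2    │
└─────────┘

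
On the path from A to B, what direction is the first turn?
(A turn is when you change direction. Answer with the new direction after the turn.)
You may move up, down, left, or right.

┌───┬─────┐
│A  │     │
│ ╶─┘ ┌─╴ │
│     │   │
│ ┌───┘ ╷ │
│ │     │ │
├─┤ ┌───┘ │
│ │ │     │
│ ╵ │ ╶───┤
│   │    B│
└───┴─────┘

Directions: down, right, right, up, right, right, down, down, down, left, left, down, right, right
First turn direction: right

Solution:

┌───┬─────┐
│A  │↱ → ↓│
│ ╶─┘ ┌─╴ │
│↳ → ↑│  ↓│
│ ┌───┘ ╷ │
│ │     │↓│
├─┤ ┌───┘ │
│ │ │↓ ← ↲│
│ ╵ │ ╶───┤
│   │↳ → B│
└───┴─────┘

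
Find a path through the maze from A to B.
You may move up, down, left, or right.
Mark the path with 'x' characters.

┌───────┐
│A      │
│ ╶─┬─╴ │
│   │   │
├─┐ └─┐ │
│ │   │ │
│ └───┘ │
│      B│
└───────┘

Finding the shortest path through the maze:
Path length: 6 steps
Directions: right → right → right → down → down → down

Solution:

┌───────┐
│A x x x│
│ ╶─┬─╴ │
│   │  x│
├─┐ └─┐ │
│ │   │x│
│ └───┘ │
│      B│
└───────┘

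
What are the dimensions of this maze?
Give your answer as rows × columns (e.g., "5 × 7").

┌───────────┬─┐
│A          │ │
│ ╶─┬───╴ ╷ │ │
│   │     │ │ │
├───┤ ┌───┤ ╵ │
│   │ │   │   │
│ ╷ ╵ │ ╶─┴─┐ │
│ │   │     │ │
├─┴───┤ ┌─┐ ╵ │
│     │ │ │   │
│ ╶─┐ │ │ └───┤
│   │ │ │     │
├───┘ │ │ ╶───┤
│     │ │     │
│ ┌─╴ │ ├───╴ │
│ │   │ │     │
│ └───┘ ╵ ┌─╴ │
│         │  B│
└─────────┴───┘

Counting the maze dimensions:
Rows (vertical): 9
Columns (horizontal): 7
Dimensions: 9 × 7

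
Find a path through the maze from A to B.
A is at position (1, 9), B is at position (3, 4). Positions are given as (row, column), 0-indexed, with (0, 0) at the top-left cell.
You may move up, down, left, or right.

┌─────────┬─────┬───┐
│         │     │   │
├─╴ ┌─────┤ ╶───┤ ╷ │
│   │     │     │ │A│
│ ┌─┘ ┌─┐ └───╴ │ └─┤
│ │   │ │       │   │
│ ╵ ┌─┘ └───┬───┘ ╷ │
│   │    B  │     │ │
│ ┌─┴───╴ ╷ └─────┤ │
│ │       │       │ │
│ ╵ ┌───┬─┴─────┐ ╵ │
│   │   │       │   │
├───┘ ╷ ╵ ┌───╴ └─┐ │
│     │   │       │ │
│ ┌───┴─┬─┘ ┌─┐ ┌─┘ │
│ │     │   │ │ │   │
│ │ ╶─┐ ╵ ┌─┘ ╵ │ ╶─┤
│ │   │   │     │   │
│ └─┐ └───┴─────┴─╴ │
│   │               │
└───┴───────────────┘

Finding the shortest path from (1, 9) to (3, 4):
Path length: 15 steps
Directions: up → left → down → down → right → down → down → down → left → up → left → left → left → up → left

Solution:

┌─────────┬─────┬───┐
│         │     │↓ ↰│
├─╴ ┌─────┤ ╶───┤ ╷ │
│   │     │     │↓│A│
│ ┌─┘ ┌─┐ └───╴ │ └─┤
│ │   │ │       │↳ ↓│
│ ╵ ┌─┘ └───┬───┘ ╷ │
│   │    B ↰│     │↓│
│ ┌─┴───╴ ╷ └─────┤ │
│ │       │↑ ← ← ↰│↓│
│ ╵ ┌───┬─┴─────┐ ╵ │
│   │   │       │↑ ↲│
├───┘ ╷ ╵ ┌───╴ └─┐ │
│     │   │       │ │
│ ┌───┴─┬─┘ ┌─┐ ┌─┘ │
│ │     │   │ │ │   │
│ │ ╶─┐ ╵ ┌─┘ ╵ │ ╶─┤
│ │   │   │     │   │
│ └─┐ └───┴─────┴─╴ │
│   │               │
└───┴───────────────┘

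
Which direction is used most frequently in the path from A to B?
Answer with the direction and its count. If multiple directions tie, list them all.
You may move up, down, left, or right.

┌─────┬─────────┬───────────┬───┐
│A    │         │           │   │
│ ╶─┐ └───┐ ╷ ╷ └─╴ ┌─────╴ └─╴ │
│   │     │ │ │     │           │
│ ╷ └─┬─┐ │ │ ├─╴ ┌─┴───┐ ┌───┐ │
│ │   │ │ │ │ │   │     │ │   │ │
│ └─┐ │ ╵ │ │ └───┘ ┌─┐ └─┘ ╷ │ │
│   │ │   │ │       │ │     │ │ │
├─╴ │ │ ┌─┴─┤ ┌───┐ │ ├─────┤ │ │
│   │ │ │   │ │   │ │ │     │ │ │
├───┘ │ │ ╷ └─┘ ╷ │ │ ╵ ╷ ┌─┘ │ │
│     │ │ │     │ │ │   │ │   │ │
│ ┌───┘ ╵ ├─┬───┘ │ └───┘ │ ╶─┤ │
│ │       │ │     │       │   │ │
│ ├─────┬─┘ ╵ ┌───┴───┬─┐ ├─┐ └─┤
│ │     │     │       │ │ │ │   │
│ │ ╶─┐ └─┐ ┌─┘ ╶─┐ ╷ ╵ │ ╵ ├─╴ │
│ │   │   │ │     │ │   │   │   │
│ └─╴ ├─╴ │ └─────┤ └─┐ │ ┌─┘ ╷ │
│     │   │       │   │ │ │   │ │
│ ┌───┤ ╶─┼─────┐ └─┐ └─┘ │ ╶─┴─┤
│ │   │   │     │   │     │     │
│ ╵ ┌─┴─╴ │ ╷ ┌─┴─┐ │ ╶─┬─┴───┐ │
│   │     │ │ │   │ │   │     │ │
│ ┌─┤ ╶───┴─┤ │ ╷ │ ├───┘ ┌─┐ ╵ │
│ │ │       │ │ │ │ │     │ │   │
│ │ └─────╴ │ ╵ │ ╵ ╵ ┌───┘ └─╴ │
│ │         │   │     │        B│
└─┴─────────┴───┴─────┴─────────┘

Directions: right, right, down, right, right, down, down, left, down, down, down, right, up, up, right, down, right, right, up, right, down, down, left, left, down, left, down, down, right, right, right, down, right, down, down, down, right, up, right, right, up, right, right, down, right, down
Counts: {'right': 19, 'down': 18, 'left': 4, 'up': 5}
Most common: right (19 times)

Solution:

┌─────┬─────────┬───────────┬───┐
│A → ↓│         │           │   │
│ ╶─┐ └───┐ ╷ ╷ └─╴ ┌─────╴ └─╴ │
│   │↳ → ↓│ │ │     │           │
│ ╷ └─┬─┐ │ │ ├─╴ ┌─┴───┐ ┌───┐ │
│ │   │ │↓│ │ │   │     │ │   │ │
│ └─┐ │ ╵ │ │ └───┘ ┌─┐ └─┘ ╷ │ │
│   │ │↓ ↲│ │       │ │     │ │ │
├─╴ │ │ ┌─┴─┤ ┌───┐ │ ├─────┤ │ │
│   │ │↓│↱ ↓│ │↱ ↓│ │ │     │ │ │
├───┘ │ │ ╷ └─┘ ╷ │ │ ╵ ╷ ┌─┘ │ │
│     │↓│↑│↳ → ↑│↓│ │   │ │   │ │
│ ┌───┘ ╵ ├─┬───┘ │ └───┘ │ ╶─┤ │
│ │    ↳ ↑│ │↓ ← ↲│       │   │ │
│ ├─────┬─┘ ╵ ┌───┴───┬─┐ ├─┐ └─┤
│ │     │  ↓ ↲│       │ │ │ │   │
│ │ ╶─┐ └─┐ ┌─┘ ╶─┐ ╷ ╵ │ ╵ ├─╴ │
│ │   │   │↓│     │ │   │   │   │
│ └─╴ ├─╴ │ └─────┤ └─┐ │ ┌─┘ ╷ │
│     │   │↳ → → ↓│   │ │ │   │ │
│ ┌───┤ ╶─┼─────┐ └─┐ └─┘ │ ╶─┴─┤
│ │   │   │     │↳ ↓│     │     │
│ ╵ ┌─┴─╴ │ ╷ ┌─┴─┐ │ ╶─┬─┴───┐ │
│   │     │ │ │   │↓│   │↱ → ↓│ │
│ ┌─┤ ╶───┴─┤ │ ╷ │ ├───┘ ┌─┐ ╵ │
│ │ │       │ │ │ │↓│↱ → ↑│ │↳ ↓│
│ │ └─────╴ │ ╵ │ ╵ ╵ ┌───┘ └─╴ │
│ │         │   │  ↳ ↑│        B│
└─┴─────────┴───┴─────┴─────────┘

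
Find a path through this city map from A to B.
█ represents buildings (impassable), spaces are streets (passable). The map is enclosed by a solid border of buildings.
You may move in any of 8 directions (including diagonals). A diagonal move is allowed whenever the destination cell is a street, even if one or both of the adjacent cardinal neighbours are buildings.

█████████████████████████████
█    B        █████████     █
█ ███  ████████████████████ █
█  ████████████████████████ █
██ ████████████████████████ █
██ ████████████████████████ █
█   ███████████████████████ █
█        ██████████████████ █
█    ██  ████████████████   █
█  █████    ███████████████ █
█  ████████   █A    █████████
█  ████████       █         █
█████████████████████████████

Finding the shortest path from A to B:
Movement: 8-directional
Path length: 20 steps
Directions: down-left → left → left → up-left → up-left → left → left → up-left → up-left → left → left → up-left → up-left → up → up → up-left → up-right → right → right → right

Solution:

█████████████████████████████
█ →→→B        █████████     █
█↗███  ████████████████████ █
█ ↖████████████████████████ █
██↑████████████████████████ █
██↑████████████████████████ █
█  ↖███████████████████████ █
█   ↖←←  ██████████████████ █
█    ██↖ ████████████████   █
█  █████↖←← ███████████████ █
█  ████████↖  █A    █████████
█  ████████ ↖←←   █         █
█████████████████████████████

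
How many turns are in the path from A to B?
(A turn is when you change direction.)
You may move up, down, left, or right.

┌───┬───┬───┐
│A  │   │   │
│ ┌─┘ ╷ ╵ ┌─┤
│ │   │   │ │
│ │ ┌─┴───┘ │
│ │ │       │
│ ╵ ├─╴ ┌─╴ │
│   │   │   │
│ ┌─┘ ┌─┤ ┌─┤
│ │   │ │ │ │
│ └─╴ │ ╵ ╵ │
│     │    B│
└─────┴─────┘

Directions: down, down, down, down, down, right, right, up, up, right, up, right, right, down, left, down, down, right
Number of turns: 9

Solution:

┌───┬───┬───┐
│A  │   │   │
│ ┌─┘ ╷ ╵ ┌─┤
│↓│   │   │ │
│ │ ┌─┴───┘ │
│↓│ │  ↱ → ↓│
│ ╵ ├─╴ ┌─╴ │
│↓  │↱ ↑│↓ ↲│
│ ┌─┘ ┌─┤ ┌─┤
│↓│  ↑│ │↓│ │
│ └─╴ │ ╵ ╵ │
│↳ → ↑│  ↳ B│
└─────┴─────┘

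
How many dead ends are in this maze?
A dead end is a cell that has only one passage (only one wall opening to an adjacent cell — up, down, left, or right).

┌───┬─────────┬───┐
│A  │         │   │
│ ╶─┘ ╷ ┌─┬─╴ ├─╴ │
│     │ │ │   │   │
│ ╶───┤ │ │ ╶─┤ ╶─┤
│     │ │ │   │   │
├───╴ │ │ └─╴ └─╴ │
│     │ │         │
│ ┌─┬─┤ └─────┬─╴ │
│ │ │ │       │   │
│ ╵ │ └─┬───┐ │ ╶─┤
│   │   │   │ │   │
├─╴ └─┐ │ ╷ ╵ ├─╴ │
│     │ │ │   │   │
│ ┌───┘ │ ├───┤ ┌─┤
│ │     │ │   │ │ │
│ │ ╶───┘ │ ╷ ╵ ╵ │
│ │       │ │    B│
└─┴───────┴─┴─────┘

Checking each cell for number of passages:

Dead ends found at positions:
  (0, 1)
  (0, 7)
  (1, 4)
  (4, 1)
  (4, 2)
  (6, 2)
  (7, 8)
  (8, 0)
  (8, 5)
Total dead ends: 9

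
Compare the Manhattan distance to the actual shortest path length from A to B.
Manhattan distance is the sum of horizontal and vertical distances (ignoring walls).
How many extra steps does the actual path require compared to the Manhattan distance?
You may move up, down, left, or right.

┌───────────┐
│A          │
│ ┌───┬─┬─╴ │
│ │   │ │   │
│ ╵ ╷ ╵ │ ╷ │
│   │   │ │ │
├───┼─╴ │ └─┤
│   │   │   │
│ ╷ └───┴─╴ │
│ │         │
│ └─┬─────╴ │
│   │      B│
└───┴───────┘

Manhattan distance: |5 - 0| + |5 - 0| = 10
Actual path length: 12
Extra steps: 12 - 10 = 2

Solution:

┌───────────┐
│A → → → → ↓│
│ ┌───┬─┬─╴ │
│ │   │ │↓ ↲│
│ ╵ ╷ ╵ │ ╷ │
│   │   │↓│ │
├───┼─╴ │ └─┤
│   │   │↳ ↓│
│ ╷ └───┴─╴ │
│ │        ↓│
│ └─┬─────╴ │
│   │      B│
└───┴───────┘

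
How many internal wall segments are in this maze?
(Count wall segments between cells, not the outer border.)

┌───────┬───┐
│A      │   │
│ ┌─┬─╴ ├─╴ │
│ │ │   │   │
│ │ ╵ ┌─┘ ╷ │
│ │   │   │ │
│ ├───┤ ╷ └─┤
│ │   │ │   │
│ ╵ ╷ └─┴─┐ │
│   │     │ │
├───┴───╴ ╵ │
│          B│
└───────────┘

Counting internal wall segments:
Total internal walls: 25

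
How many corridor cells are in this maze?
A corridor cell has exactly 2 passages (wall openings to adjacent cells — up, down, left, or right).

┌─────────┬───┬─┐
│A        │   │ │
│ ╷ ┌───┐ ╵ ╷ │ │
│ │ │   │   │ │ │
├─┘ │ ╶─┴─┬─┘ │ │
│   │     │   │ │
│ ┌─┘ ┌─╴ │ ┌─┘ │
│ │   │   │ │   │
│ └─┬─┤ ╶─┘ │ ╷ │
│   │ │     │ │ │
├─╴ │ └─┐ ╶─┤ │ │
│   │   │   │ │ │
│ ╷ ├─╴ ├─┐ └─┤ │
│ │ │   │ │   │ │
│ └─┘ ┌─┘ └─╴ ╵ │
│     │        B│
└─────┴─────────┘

Counting cells with exactly 2 passages:
Total corridor cells: 48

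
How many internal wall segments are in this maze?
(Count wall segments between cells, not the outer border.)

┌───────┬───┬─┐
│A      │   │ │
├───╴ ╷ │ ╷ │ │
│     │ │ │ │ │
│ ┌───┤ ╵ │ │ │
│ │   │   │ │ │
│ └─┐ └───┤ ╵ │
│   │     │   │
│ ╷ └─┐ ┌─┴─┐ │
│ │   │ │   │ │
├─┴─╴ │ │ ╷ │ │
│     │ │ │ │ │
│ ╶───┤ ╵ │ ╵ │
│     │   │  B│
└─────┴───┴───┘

Counting internal wall segments:
Total internal walls: 36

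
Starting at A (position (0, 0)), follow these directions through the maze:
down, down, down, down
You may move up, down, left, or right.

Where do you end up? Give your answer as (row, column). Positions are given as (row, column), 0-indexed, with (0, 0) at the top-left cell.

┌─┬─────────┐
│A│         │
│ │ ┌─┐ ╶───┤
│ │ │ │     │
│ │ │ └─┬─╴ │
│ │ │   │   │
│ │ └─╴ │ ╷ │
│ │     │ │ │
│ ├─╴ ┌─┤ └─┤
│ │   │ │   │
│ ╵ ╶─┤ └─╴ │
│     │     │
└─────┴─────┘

Following directions step by step:
Start: (0, 0)
  down: (0, 0) → (1, 0)
  down: (1, 0) → (2, 0)
  down: (2, 0) → (3, 0)
  down: (3, 0) → (4, 0)
Final position: (4, 0)

Path taken:

┌─┬─────────┐
│A│         │
│ │ ┌─┐ ╶───┤
│↓│ │ │     │
│ │ │ └─┬─╴ │
│↓│ │   │   │
│ │ └─╴ │ ╷ │
│↓│     │ │ │
│ ├─╴ ┌─┤ └─┤
│B│   │ │   │
│ ╵ ╶─┤ └─╴ │
│     │     │
└─────┴─────┘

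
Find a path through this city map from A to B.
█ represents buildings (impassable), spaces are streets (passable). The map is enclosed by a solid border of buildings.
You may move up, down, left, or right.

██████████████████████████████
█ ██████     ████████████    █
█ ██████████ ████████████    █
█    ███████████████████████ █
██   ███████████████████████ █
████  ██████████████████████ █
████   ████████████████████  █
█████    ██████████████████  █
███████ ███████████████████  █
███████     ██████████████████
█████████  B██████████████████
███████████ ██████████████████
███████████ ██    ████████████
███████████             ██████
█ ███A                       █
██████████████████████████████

Finding the shortest path from A to B:
Movement: cardinal only
Path length: 10 steps
Directions: right → right → right → right → right → right → up → up → up → up

Solution:

██████████████████████████████
█ ██████     ████████████    █
█ ██████████ ████████████    █
█    ███████████████████████ █
██   ███████████████████████ █
████  ██████████████████████ █
████   ████████████████████  █
█████    ██████████████████  █
███████ ███████████████████  █
███████     ██████████████████
█████████  B██████████████████
███████████↑██████████████████
███████████↑██    ████████████
███████████↑            ██████
█ ███A→→→→→↑                 █
██████████████████████████████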